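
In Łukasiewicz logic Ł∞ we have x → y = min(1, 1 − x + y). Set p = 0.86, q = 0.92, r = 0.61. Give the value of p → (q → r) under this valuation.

q → r = min(1, 1 − 0.92 + 0.61) = min(1, 0.69) = 0.69
p → (q → r) = min(1, 1 − 0.86 + 0.69) = min(1, 0.83) = 0.83

0.83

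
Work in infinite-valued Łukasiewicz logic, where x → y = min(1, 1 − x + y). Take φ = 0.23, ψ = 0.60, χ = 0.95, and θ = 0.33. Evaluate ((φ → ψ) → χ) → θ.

φ → ψ = min(1, 1 − 0.23 + 0.60) = min(1, 1.37) = 1.00
(φ → ψ) → χ = min(1, 1 − 1.00 + 0.95) = min(1, 0.95) = 0.95
((φ → ψ) → χ) → θ = min(1, 1 − 0.95 + 0.33) = min(1, 0.38) = 0.38

0.38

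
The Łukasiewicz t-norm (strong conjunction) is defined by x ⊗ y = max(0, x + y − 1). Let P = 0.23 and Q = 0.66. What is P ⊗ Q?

0.00

P ⊗ Q = max(0, 0.23 + 0.66 − 1) = max(0, -0.11) = 0.00
For comparison, the Gödel (minimum) t-norm min(x, y) would give 0.23.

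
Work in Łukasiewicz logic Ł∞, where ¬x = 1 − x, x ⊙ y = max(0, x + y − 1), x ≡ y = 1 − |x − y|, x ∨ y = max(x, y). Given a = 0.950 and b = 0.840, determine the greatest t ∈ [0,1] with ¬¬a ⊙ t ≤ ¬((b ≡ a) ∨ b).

¬a = 1 − 0.950 = 0.050
¬¬a = 1 − 0.050 = 0.950
So the left factor is ¬¬a = 0.950.
b ≡ a = 1 − |0.840 − 0.950| = 1 − 0.110 = 0.890
(b ≡ a) ∨ b = max(0.890, 0.840) = 0.890
¬((b ≡ a) ∨ b) = 1 − 0.890 = 0.110
So the right-hand bound is ¬((b ≡ a) ∨ b) = 0.110.
The residuum of the Łukasiewicz t-norm gives the supremum: min(1, 1 − 0.950 + 0.110).
1 − 0.950 + 0.110 = 0.160, so t = min(1, 0.160) = 0.160.
Check: 0.950 ⊙ 0.160 = max(0, 0.110) = 0.110 ≤ 0.110.

0.160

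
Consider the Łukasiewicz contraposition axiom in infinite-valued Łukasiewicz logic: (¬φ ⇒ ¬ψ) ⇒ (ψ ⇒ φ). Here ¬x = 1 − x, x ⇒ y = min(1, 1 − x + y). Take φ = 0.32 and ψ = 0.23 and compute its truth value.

¬φ = 1 − 0.32 = 0.68
¬ψ = 1 − 0.23 = 0.77
¬φ ⇒ ¬ψ = min(1, 1 − 0.68 + 0.77) = min(1, 1.09) = 1.00
ψ ⇒ φ = min(1, 1 − 0.23 + 0.32) = min(1, 1.09) = 1.00
(¬φ ⇒ ¬ψ) ⇒ (ψ ⇒ φ) = min(1, 1 − 1.00 + 1.00) = min(1, 1.00) = 1.00
(As expected: an axiom of Ł∞, always 1.)

1.00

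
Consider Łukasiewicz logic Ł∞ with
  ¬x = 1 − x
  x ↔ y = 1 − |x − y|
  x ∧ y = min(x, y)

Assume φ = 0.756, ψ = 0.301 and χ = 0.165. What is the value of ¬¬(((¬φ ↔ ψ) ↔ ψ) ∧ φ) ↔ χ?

0.807

¬φ = 1 − 0.756 = 0.244
¬φ ↔ ψ = 1 − |0.244 − 0.301| = 1 − 0.057 = 0.943
(¬φ ↔ ψ) ↔ ψ = 1 − |0.943 − 0.301| = 1 − 0.642 = 0.358
((¬φ ↔ ψ) ↔ ψ) ∧ φ = min(0.358, 0.756) = 0.358
¬(((¬φ ↔ ψ) ↔ ψ) ∧ φ) = 1 − 0.358 = 0.642
¬¬(((¬φ ↔ ψ) ↔ ψ) ∧ φ) = 1 − 0.642 = 0.358
¬¬(((¬φ ↔ ψ) ↔ ψ) ∧ φ) ↔ χ = 1 − |0.358 − 0.165| = 1 − 0.193 = 0.807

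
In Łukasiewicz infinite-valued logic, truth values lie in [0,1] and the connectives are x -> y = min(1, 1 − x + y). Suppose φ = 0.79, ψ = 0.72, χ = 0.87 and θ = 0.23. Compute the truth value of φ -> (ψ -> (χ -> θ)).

0.85

χ -> θ = min(1, 1 − 0.87 + 0.23) = min(1, 0.36) = 0.36
ψ -> (χ -> θ) = min(1, 1 − 0.72 + 0.36) = min(1, 0.64) = 0.64
φ -> (ψ -> (χ -> θ)) = min(1, 1 − 0.79 + 0.64) = min(1, 0.85) = 0.85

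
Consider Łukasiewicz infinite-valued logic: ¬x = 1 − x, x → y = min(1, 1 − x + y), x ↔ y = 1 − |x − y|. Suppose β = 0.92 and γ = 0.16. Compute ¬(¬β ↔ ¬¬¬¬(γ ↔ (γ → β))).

0.08

¬β = 1 − 0.92 = 0.08
γ → β = min(1, 1 − 0.16 + 0.92) = min(1, 1.76) = 1.00
γ ↔ (γ → β) = 1 − |0.16 − 1.00| = 1 − 0.84 = 0.16
¬(γ ↔ (γ → β)) = 1 − 0.16 = 0.84
¬¬(γ ↔ (γ → β)) = 1 − 0.84 = 0.16
¬¬¬(γ ↔ (γ → β)) = 1 − 0.16 = 0.84
¬¬¬¬(γ ↔ (γ → β)) = 1 − 0.84 = 0.16
¬β ↔ ¬¬¬¬(γ ↔ (γ → β)) = 1 − |0.08 − 0.16| = 1 − 0.08 = 0.92
¬(¬β ↔ ¬¬¬¬(γ ↔ (γ → β))) = 1 − 0.92 = 0.08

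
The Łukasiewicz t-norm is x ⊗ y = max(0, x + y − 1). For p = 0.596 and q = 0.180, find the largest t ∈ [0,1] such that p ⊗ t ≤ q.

0.584

The residuum of the Łukasiewicz t-norm gives the supremum: min(1, 1 − 0.596 + 0.180).
1 − 0.596 + 0.180 = 0.584, so t = min(1, 0.584) = 0.584.
Check: 0.596 ⊗ 0.584 = max(0, 0.180) = 0.180 ≤ 0.180.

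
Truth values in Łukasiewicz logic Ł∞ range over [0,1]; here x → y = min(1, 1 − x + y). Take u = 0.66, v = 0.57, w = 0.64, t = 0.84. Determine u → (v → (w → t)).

1.00

w → t = min(1, 1 − 0.64 + 0.84) = min(1, 1.20) = 1.00
v → (w → t) = min(1, 1 − 0.57 + 1.00) = min(1, 1.43) = 1.00
u → (v → (w → t)) = min(1, 1 − 0.66 + 1.00) = min(1, 1.34) = 1.00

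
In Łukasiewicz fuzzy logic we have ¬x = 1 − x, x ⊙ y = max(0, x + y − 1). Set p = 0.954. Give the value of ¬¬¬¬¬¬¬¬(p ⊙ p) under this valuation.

p ⊙ p = max(0, 0.954 + 0.954 − 1) = max(0, 0.908) = 0.908
¬(p ⊙ p) = 1 − 0.908 = 0.092
¬¬(p ⊙ p) = 1 − 0.092 = 0.908
¬¬¬(p ⊙ p) = 1 − 0.908 = 0.092
¬¬¬¬(p ⊙ p) = 1 − 0.092 = 0.908
¬¬¬¬¬(p ⊙ p) = 1 − 0.908 = 0.092
¬¬¬¬¬¬(p ⊙ p) = 1 − 0.092 = 0.908
¬¬¬¬¬¬¬(p ⊙ p) = 1 − 0.908 = 0.092
¬¬¬¬¬¬¬¬(p ⊙ p) = 1 − 0.092 = 0.908

0.908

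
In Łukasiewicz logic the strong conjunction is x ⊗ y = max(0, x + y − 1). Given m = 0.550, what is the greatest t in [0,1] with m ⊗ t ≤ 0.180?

The residuum of the Łukasiewicz t-norm gives the supremum: min(1, 1 − 0.550 + 0.180).
1 − 0.550 + 0.180 = 0.630, so t = min(1, 0.630) = 0.630.
Check: 0.550 ⊗ 0.630 = max(0, 0.180) = 0.180 ≤ 0.180.

0.630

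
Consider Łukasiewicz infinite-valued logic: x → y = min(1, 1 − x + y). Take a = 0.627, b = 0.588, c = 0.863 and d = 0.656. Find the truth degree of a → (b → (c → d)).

c → d = min(1, 1 − 0.863 + 0.656) = min(1, 0.793) = 0.793
b → (c → d) = min(1, 1 − 0.588 + 0.793) = min(1, 1.205) = 1.000
a → (b → (c → d)) = min(1, 1 − 0.627 + 1.000) = min(1, 1.373) = 1.000

1.000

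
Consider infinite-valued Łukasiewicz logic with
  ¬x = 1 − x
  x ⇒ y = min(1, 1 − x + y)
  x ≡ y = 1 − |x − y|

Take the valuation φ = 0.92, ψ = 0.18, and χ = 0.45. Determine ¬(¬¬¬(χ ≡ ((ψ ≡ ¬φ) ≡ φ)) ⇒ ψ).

¬φ = 1 − 0.92 = 0.08
ψ ≡ ¬φ = 1 − |0.18 − 0.08| = 1 − 0.10 = 0.90
(ψ ≡ ¬φ) ≡ φ = 1 − |0.90 − 0.92| = 1 − 0.02 = 0.98
χ ≡ ((ψ ≡ ¬φ) ≡ φ) = 1 − |0.45 − 0.98| = 1 − 0.53 = 0.47
¬(χ ≡ ((ψ ≡ ¬φ) ≡ φ)) = 1 − 0.47 = 0.53
¬¬(χ ≡ ((ψ ≡ ¬φ) ≡ φ)) = 1 − 0.53 = 0.47
¬¬¬(χ ≡ ((ψ ≡ ¬φ) ≡ φ)) = 1 − 0.47 = 0.53
¬¬¬(χ ≡ ((ψ ≡ ¬φ) ≡ φ)) ⇒ ψ = min(1, 1 − 0.53 + 0.18) = min(1, 0.65) = 0.65
¬(¬¬¬(χ ≡ ((ψ ≡ ¬φ) ≡ φ)) ⇒ ψ) = 1 − 0.65 = 0.35

0.35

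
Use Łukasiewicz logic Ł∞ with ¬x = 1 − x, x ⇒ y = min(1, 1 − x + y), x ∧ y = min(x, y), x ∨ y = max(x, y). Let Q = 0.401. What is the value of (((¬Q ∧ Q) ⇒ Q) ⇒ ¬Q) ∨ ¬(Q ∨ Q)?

0.599

¬Q = 1 − 0.401 = 0.599
¬Q ∧ Q = min(0.599, 0.401) = 0.401
(¬Q ∧ Q) ⇒ Q = min(1, 1 − 0.401 + 0.401) = min(1, 1.000) = 1.000
((¬Q ∧ Q) ⇒ Q) ⇒ ¬Q = min(1, 1 − 1.000 + 0.599) = min(1, 0.599) = 0.599
Q ∨ Q = max(0.401, 0.401) = 0.401
¬(Q ∨ Q) = 1 − 0.401 = 0.599
(((¬Q ∧ Q) ⇒ Q) ⇒ ¬Q) ∨ ¬(Q ∨ Q) = max(0.599, 0.599) = 0.599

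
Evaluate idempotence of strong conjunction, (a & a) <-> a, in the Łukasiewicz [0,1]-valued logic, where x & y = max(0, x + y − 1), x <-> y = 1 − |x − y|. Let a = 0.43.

0.57

a & a = max(0, 0.43 + 0.43 − 1) = max(0, -0.14) = 0.00
(a & a) <-> a = 1 − |0.00 − 0.43| = 1 − 0.43 = 0.57
(The value 0.57 < 1 shows this instance is not satisfied; fails in Ł∞ since a ⊗ a = max(0, 2a−1) ≠ a in general.)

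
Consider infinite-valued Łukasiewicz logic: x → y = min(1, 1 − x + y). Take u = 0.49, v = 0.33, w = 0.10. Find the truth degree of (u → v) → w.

u → v = min(1, 1 − 0.49 + 0.33) = min(1, 0.84) = 0.84
(u → v) → w = min(1, 1 − 0.84 + 0.10) = min(1, 0.26) = 0.26

0.26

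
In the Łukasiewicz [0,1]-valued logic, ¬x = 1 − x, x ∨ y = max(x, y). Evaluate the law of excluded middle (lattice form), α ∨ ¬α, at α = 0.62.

0.62

¬α = 1 − 0.62 = 0.38
α ∨ ¬α = max(0.62, 0.38) = 0.62
(The value 0.62 < 1 shows this instance is not satisfied; not a Ł∞-tautology — its value is max(a, 1−a).)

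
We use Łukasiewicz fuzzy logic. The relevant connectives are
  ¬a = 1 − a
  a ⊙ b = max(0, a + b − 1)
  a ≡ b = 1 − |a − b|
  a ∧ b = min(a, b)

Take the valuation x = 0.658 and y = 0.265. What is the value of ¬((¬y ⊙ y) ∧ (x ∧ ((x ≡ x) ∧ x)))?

1.000

¬y = 1 − 0.265 = 0.735
¬y ⊙ y = max(0, 0.735 + 0.265 − 1) = max(0, 0.000) = 0.000
x ≡ x = 1 − |0.658 − 0.658| = 1 − 0.000 = 1.000
(x ≡ x) ∧ x = min(1.000, 0.658) = 0.658
x ∧ ((x ≡ x) ∧ x) = min(0.658, 0.658) = 0.658
(¬y ⊙ y) ∧ (x ∧ ((x ≡ x) ∧ x)) = min(0.000, 0.658) = 0.000
¬((¬y ⊙ y) ∧ (x ∧ ((x ≡ x) ∧ x))) = 1 − 0.000 = 1.000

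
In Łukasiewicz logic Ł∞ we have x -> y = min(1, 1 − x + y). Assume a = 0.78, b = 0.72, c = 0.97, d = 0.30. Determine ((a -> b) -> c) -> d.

0.30

a -> b = min(1, 1 − 0.78 + 0.72) = min(1, 0.94) = 0.94
(a -> b) -> c = min(1, 1 − 0.94 + 0.97) = min(1, 1.03) = 1.00
((a -> b) -> c) -> d = min(1, 1 − 1.00 + 0.30) = min(1, 0.30) = 0.30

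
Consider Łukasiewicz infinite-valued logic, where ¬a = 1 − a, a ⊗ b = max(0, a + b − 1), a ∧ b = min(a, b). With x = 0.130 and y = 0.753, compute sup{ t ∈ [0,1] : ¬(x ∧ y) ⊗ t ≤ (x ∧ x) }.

0.260

x ∧ y = min(0.130, 0.753) = 0.130
¬(x ∧ y) = 1 − 0.130 = 0.870
So the left factor is ¬(x ∧ y) = 0.870.
x ∧ x = min(0.130, 0.130) = 0.130
So the right-hand bound is x ∧ x = 0.130.
The residuum of the Łukasiewicz t-norm gives the supremum: min(1, 1 − 0.870 + 0.130).
1 − 0.870 + 0.130 = 0.260, so t = min(1, 0.260) = 0.260.
Check: 0.870 ⊗ 0.260 = max(0, 0.130) = 0.130 ≤ 0.130.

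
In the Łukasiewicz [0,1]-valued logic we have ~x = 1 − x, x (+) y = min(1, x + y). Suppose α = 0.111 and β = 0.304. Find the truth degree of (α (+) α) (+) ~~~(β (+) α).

α (+) α = min(1, 0.111 + 0.111) = min(1, 0.222) = 0.222
β (+) α = min(1, 0.304 + 0.111) = min(1, 0.415) = 0.415
~(β (+) α) = 1 − 0.415 = 0.585
~~(β (+) α) = 1 − 0.585 = 0.415
~~~(β (+) α) = 1 − 0.415 = 0.585
(α (+) α) (+) ~~~(β (+) α) = min(1, 0.222 + 0.585) = min(1, 0.807) = 0.807

0.807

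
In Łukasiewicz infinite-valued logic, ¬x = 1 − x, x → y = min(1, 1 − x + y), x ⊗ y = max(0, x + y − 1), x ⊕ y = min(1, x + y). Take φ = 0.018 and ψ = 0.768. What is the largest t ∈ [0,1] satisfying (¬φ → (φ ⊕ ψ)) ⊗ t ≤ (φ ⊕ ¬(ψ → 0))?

¬φ = 1 − 0.018 = 0.982
φ ⊕ ψ = min(1, 0.018 + 0.768) = min(1, 0.786) = 0.786
¬φ → (φ ⊕ ψ) = min(1, 1 − 0.982 + 0.786) = min(1, 0.804) = 0.804
So the left factor is ¬φ → (φ ⊕ ψ) = 0.804.
ψ → 0 = min(1, 1 − 0.768 + 0.000) = min(1, 0.232) = 0.232
¬(ψ → 0) = 1 − 0.232 = 0.768
φ ⊕ ¬(ψ → 0) = min(1, 0.018 + 0.768) = min(1, 0.786) = 0.786
So the right-hand bound is φ ⊕ ¬(ψ → 0) = 0.786.
The residuum of the Łukasiewicz t-norm gives the supremum: min(1, 1 − 0.804 + 0.786).
1 − 0.804 + 0.786 = 0.982, so t = min(1, 0.982) = 0.982.
Check: 0.804 ⊗ 0.982 = max(0, 0.786) = 0.786 ≤ 0.786.

0.982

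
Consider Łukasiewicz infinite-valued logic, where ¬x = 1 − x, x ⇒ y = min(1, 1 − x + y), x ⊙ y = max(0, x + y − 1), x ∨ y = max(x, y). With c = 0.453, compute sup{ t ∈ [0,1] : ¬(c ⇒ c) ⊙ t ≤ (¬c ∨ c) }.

c ⇒ c = min(1, 1 − 0.453 + 0.453) = min(1, 1.000) = 1.000
¬(c ⇒ c) = 1 − 1.000 = 0.000
So the left factor is ¬(c ⇒ c) = 0.000.
¬c = 1 − 0.453 = 0.547
¬c ∨ c = max(0.547, 0.453) = 0.547
So the right-hand bound is ¬c ∨ c = 0.547.
The residuum of the Łukasiewicz t-norm gives the supremum: min(1, 1 − 0.000 + 0.547).
1 − 0.000 + 0.547 = 1.547, so t = min(1, 1.547) = 1.000.
Check: 0.000 ⊙ 1.000 = max(0, 0.000) = 0.000 ≤ 0.547.

1.000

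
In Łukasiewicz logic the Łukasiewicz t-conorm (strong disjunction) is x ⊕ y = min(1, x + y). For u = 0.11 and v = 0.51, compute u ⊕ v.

u ⊕ v = min(1, 0.11 + 0.51) = min(1, 0.62) = 0.62
For comparison, the Gödel t-conorm max(x, y) would give 0.51.

0.62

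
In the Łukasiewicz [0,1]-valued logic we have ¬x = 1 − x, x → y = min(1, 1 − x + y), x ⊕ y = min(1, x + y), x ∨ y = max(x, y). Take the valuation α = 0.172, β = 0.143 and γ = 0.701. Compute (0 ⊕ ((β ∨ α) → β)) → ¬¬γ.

β ∨ α = max(0.143, 0.172) = 0.172
(β ∨ α) → β = min(1, 1 − 0.172 + 0.143) = min(1, 0.971) = 0.971
0 ⊕ ((β ∨ α) → β) = min(1, 0.000 + 0.971) = min(1, 0.971) = 0.971
¬γ = 1 − 0.701 = 0.299
¬¬γ = 1 − 0.299 = 0.701
(0 ⊕ ((β ∨ α) → β)) → ¬¬γ = min(1, 1 − 0.971 + 0.701) = min(1, 0.730) = 0.730

0.730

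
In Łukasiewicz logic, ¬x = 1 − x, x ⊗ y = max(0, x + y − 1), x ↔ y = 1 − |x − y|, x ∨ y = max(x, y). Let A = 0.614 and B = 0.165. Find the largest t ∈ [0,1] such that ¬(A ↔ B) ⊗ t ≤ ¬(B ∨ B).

A ↔ B = 1 − |0.614 − 0.165| = 1 − 0.449 = 0.551
¬(A ↔ B) = 1 − 0.551 = 0.449
So the left factor is ¬(A ↔ B) = 0.449.
B ∨ B = max(0.165, 0.165) = 0.165
¬(B ∨ B) = 1 − 0.165 = 0.835
So the right-hand bound is ¬(B ∨ B) = 0.835.
The residuum of the Łukasiewicz t-norm gives the supremum: min(1, 1 − 0.449 + 0.835).
1 − 0.449 + 0.835 = 1.386, so t = min(1, 1.386) = 1.000.
Check: 0.449 ⊗ 1.000 = max(0, 0.449) = 0.449 ≤ 0.835.

1.000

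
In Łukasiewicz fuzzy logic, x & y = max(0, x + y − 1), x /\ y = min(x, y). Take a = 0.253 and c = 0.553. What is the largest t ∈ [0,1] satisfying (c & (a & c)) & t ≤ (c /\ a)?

1.000

a & c = max(0, 0.253 + 0.553 − 1) = max(0, -0.194) = 0.000
c & (a & c) = max(0, 0.553 + 0.000 − 1) = max(0, -0.447) = 0.000
So the left factor is c & (a & c) = 0.000.
c /\ a = min(0.553, 0.253) = 0.253
So the right-hand bound is c /\ a = 0.253.
The residuum of the Łukasiewicz t-norm gives the supremum: min(1, 1 − 0.000 + 0.253).
1 − 0.000 + 0.253 = 1.253, so t = min(1, 1.253) = 1.000.
Check: 0.000 & 1.000 = max(0, 0.000) = 0.000 ≤ 0.253.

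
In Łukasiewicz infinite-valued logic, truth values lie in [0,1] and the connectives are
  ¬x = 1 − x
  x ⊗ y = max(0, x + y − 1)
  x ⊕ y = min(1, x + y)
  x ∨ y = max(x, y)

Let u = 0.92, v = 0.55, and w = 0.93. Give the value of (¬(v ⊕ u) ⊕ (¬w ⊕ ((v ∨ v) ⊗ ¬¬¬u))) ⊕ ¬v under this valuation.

0.52

v ⊕ u = min(1, 0.55 + 0.92) = min(1, 1.47) = 1.00
¬(v ⊕ u) = 1 − 1.00 = 0.00
¬w = 1 − 0.93 = 0.07
v ∨ v = max(0.55, 0.55) = 0.55
¬u = 1 − 0.92 = 0.08
¬¬u = 1 − 0.08 = 0.92
¬¬¬u = 1 − 0.92 = 0.08
(v ∨ v) ⊗ ¬¬¬u = max(0, 0.55 + 0.08 − 1) = max(0, -0.37) = 0.00
¬w ⊕ ((v ∨ v) ⊗ ¬¬¬u) = min(1, 0.07 + 0.00) = min(1, 0.07) = 0.07
¬(v ⊕ u) ⊕ (¬w ⊕ ((v ∨ v) ⊗ ¬¬¬u)) = min(1, 0.00 + 0.07) = min(1, 0.07) = 0.07
¬v = 1 − 0.55 = 0.45
(¬(v ⊕ u) ⊕ (¬w ⊕ ((v ∨ v) ⊗ ¬¬¬u))) ⊕ ¬v = min(1, 0.07 + 0.45) = min(1, 0.52) = 0.52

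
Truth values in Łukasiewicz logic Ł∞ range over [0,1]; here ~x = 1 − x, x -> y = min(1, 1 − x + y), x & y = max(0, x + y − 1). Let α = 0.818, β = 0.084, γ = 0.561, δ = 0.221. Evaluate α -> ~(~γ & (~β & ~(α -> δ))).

~γ = 1 − 0.561 = 0.439
~β = 1 − 0.084 = 0.916
α -> δ = min(1, 1 − 0.818 + 0.221) = min(1, 0.403) = 0.403
~(α -> δ) = 1 − 0.403 = 0.597
~β & ~(α -> δ) = max(0, 0.916 + 0.597 − 1) = max(0, 0.513) = 0.513
~γ & (~β & ~(α -> δ)) = max(0, 0.439 + 0.513 − 1) = max(0, -0.048) = 0.000
~(~γ & (~β & ~(α -> δ))) = 1 − 0.000 = 1.000
α -> ~(~γ & (~β & ~(α -> δ))) = min(1, 1 − 0.818 + 1.000) = min(1, 1.182) = 1.000

1.000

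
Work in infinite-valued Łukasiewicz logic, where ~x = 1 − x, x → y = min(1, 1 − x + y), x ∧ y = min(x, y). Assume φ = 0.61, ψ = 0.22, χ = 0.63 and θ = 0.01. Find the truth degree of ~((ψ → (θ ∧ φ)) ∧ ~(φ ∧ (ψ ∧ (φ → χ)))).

θ ∧ φ = min(0.01, 0.61) = 0.01
ψ → (θ ∧ φ) = min(1, 1 − 0.22 + 0.01) = min(1, 0.79) = 0.79
φ → χ = min(1, 1 − 0.61 + 0.63) = min(1, 1.02) = 1.00
ψ ∧ (φ → χ) = min(0.22, 1.00) = 0.22
φ ∧ (ψ ∧ (φ → χ)) = min(0.61, 0.22) = 0.22
~(φ ∧ (ψ ∧ (φ → χ))) = 1 − 0.22 = 0.78
(ψ → (θ ∧ φ)) ∧ ~(φ ∧ (ψ ∧ (φ → χ))) = min(0.79, 0.78) = 0.78
~((ψ → (θ ∧ φ)) ∧ ~(φ ∧ (ψ ∧ (φ → χ)))) = 1 − 0.78 = 0.22

0.22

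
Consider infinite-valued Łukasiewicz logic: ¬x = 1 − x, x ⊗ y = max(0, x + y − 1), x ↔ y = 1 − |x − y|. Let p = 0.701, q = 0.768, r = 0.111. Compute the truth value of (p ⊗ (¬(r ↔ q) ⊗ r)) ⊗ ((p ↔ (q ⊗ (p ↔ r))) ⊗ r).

0.000

r ↔ q = 1 − |0.111 − 0.768| = 1 − 0.657 = 0.343
¬(r ↔ q) = 1 − 0.343 = 0.657
¬(r ↔ q) ⊗ r = max(0, 0.657 + 0.111 − 1) = max(0, -0.232) = 0.000
p ⊗ (¬(r ↔ q) ⊗ r) = max(0, 0.701 + 0.000 − 1) = max(0, -0.299) = 0.000
p ↔ r = 1 − |0.701 − 0.111| = 1 − 0.590 = 0.410
q ⊗ (p ↔ r) = max(0, 0.768 + 0.410 − 1) = max(0, 0.178) = 0.178
p ↔ (q ⊗ (p ↔ r)) = 1 − |0.701 − 0.178| = 1 − 0.523 = 0.477
(p ↔ (q ⊗ (p ↔ r))) ⊗ r = max(0, 0.477 + 0.111 − 1) = max(0, -0.412) = 0.000
(p ⊗ (¬(r ↔ q) ⊗ r)) ⊗ ((p ↔ (q ⊗ (p ↔ r))) ⊗ r) = max(0, 0.000 + 0.000 − 1) = max(0, -1.000) = 0.000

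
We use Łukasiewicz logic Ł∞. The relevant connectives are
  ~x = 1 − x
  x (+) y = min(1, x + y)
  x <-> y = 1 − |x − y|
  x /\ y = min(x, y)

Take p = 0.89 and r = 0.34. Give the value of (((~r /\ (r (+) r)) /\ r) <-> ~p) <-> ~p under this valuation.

0.34

~r = 1 − 0.34 = 0.66
r (+) r = min(1, 0.34 + 0.34) = min(1, 0.68) = 0.68
~r /\ (r (+) r) = min(0.66, 0.68) = 0.66
(~r /\ (r (+) r)) /\ r = min(0.66, 0.34) = 0.34
~p = 1 − 0.89 = 0.11
((~r /\ (r (+) r)) /\ r) <-> ~p = 1 − |0.34 − 0.11| = 1 − 0.23 = 0.77
(((~r /\ (r (+) r)) /\ r) <-> ~p) <-> ~p = 1 − |0.77 − 0.11| = 1 − 0.66 = 0.34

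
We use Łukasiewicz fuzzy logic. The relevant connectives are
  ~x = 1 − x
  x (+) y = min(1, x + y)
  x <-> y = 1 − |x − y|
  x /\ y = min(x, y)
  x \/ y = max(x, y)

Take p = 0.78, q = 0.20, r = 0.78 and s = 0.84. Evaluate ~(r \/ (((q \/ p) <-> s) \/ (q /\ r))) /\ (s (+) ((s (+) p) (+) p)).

q \/ p = max(0.20, 0.78) = 0.78
(q \/ p) <-> s = 1 − |0.78 − 0.84| = 1 − 0.06 = 0.94
q /\ r = min(0.20, 0.78) = 0.20
((q \/ p) <-> s) \/ (q /\ r) = max(0.94, 0.20) = 0.94
r \/ (((q \/ p) <-> s) \/ (q /\ r)) = max(0.78, 0.94) = 0.94
~(r \/ (((q \/ p) <-> s) \/ (q /\ r))) = 1 − 0.94 = 0.06
s (+) p = min(1, 0.84 + 0.78) = min(1, 1.62) = 1.00
(s (+) p) (+) p = min(1, 1.00 + 0.78) = min(1, 1.78) = 1.00
s (+) ((s (+) p) (+) p) = min(1, 0.84 + 1.00) = min(1, 1.84) = 1.00
~(r \/ (((q \/ p) <-> s) \/ (q /\ r))) /\ (s (+) ((s (+) p) (+) p)) = min(0.06, 1.00) = 0.06

0.06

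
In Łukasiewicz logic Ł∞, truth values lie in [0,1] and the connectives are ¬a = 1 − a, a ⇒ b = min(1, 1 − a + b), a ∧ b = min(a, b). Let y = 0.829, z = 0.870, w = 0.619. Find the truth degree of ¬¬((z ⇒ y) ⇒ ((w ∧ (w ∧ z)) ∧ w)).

0.660

z ⇒ y = min(1, 1 − 0.870 + 0.829) = min(1, 0.959) = 0.959
w ∧ z = min(0.619, 0.870) = 0.619
w ∧ (w ∧ z) = min(0.619, 0.619) = 0.619
(w ∧ (w ∧ z)) ∧ w = min(0.619, 0.619) = 0.619
(z ⇒ y) ⇒ ((w ∧ (w ∧ z)) ∧ w) = min(1, 1 − 0.959 + 0.619) = min(1, 0.660) = 0.660
¬((z ⇒ y) ⇒ ((w ∧ (w ∧ z)) ∧ w)) = 1 − 0.660 = 0.340
¬¬((z ⇒ y) ⇒ ((w ∧ (w ∧ z)) ∧ w)) = 1 − 0.340 = 0.660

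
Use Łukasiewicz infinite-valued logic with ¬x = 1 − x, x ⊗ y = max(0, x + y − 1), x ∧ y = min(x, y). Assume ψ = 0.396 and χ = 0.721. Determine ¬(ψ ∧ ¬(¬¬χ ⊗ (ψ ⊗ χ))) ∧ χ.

¬χ = 1 − 0.721 = 0.279
¬¬χ = 1 − 0.279 = 0.721
ψ ⊗ χ = max(0, 0.396 + 0.721 − 1) = max(0, 0.117) = 0.117
¬¬χ ⊗ (ψ ⊗ χ) = max(0, 0.721 + 0.117 − 1) = max(0, -0.162) = 0.000
¬(¬¬χ ⊗ (ψ ⊗ χ)) = 1 − 0.000 = 1.000
ψ ∧ ¬(¬¬χ ⊗ (ψ ⊗ χ)) = min(0.396, 1.000) = 0.396
¬(ψ ∧ ¬(¬¬χ ⊗ (ψ ⊗ χ))) = 1 − 0.396 = 0.604
¬(ψ ∧ ¬(¬¬χ ⊗ (ψ ⊗ χ))) ∧ χ = min(0.604, 0.721) = 0.604

0.604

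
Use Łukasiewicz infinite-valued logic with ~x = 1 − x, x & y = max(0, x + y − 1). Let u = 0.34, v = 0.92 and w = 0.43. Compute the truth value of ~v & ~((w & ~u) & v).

~v = 1 − 0.92 = 0.08
~u = 1 − 0.34 = 0.66
w & ~u = max(0, 0.43 + 0.66 − 1) = max(0, 0.09) = 0.09
(w & ~u) & v = max(0, 0.09 + 0.92 − 1) = max(0, 0.01) = 0.01
~((w & ~u) & v) = 1 − 0.01 = 0.99
~v & ~((w & ~u) & v) = max(0, 0.08 + 0.99 − 1) = max(0, 0.07) = 0.07

0.07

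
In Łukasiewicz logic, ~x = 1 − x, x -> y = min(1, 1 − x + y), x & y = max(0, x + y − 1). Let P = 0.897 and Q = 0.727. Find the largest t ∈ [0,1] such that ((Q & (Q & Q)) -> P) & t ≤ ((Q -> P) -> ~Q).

Q & Q = max(0, 0.727 + 0.727 − 1) = max(0, 0.454) = 0.454
Q & (Q & Q) = max(0, 0.727 + 0.454 − 1) = max(0, 0.181) = 0.181
(Q & (Q & Q)) -> P = min(1, 1 − 0.181 + 0.897) = min(1, 1.716) = 1.000
So the left factor is (Q & (Q & Q)) -> P = 1.000.
Q -> P = min(1, 1 − 0.727 + 0.897) = min(1, 1.170) = 1.000
~Q = 1 − 0.727 = 0.273
(Q -> P) -> ~Q = min(1, 1 − 1.000 + 0.273) = min(1, 0.273) = 0.273
So the right-hand bound is (Q -> P) -> ~Q = 0.273.
The residuum of the Łukasiewicz t-norm gives the supremum: min(1, 1 − 1.000 + 0.273).
1 − 1.000 + 0.273 = 0.273, so t = min(1, 0.273) = 0.273.
Check: 1.000 & 0.273 = max(0, 0.273) = 0.273 ≤ 0.273.

0.273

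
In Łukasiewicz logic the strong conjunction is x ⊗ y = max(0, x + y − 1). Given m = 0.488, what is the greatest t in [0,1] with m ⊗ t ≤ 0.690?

The residuum of the Łukasiewicz t-norm gives the supremum: min(1, 1 − 0.488 + 0.690).
1 − 0.488 + 0.690 = 1.202, so t = min(1, 1.202) = 1.000.
Check: 0.488 ⊗ 1.000 = max(0, 0.488) = 0.488 ≤ 0.690.

1.000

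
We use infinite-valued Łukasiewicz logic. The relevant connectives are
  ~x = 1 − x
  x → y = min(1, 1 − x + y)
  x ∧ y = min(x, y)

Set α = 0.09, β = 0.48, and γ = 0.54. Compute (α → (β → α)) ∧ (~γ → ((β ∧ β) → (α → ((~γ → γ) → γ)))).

1.00

β → α = min(1, 1 − 0.48 + 0.09) = min(1, 0.61) = 0.61
α → (β → α) = min(1, 1 − 0.09 + 0.61) = min(1, 1.52) = 1.00
~γ = 1 − 0.54 = 0.46
β ∧ β = min(0.48, 0.48) = 0.48
~γ → γ = min(1, 1 − 0.46 + 0.54) = min(1, 1.08) = 1.00
(~γ → γ) → γ = min(1, 1 − 1.00 + 0.54) = min(1, 0.54) = 0.54
α → ((~γ → γ) → γ) = min(1, 1 − 0.09 + 0.54) = min(1, 1.45) = 1.00
(β ∧ β) → (α → ((~γ → γ) → γ)) = min(1, 1 − 0.48 + 1.00) = min(1, 1.52) = 1.00
~γ → ((β ∧ β) → (α → ((~γ → γ) → γ))) = min(1, 1 − 0.46 + 1.00) = min(1, 1.54) = 1.00
(α → (β → α)) ∧ (~γ → ((β ∧ β) → (α → ((~γ → γ) → γ)))) = min(1.00, 1.00) = 1.00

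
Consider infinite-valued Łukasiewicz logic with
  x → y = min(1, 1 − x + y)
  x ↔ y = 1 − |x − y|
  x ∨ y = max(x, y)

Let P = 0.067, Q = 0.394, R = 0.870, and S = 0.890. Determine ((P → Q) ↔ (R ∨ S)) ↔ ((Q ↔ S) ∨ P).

0.614

P → Q = min(1, 1 − 0.067 + 0.394) = min(1, 1.327) = 1.000
R ∨ S = max(0.870, 0.890) = 0.890
(P → Q) ↔ (R ∨ S) = 1 − |1.000 − 0.890| = 1 − 0.110 = 0.890
Q ↔ S = 1 − |0.394 − 0.890| = 1 − 0.496 = 0.504
(Q ↔ S) ∨ P = max(0.504, 0.067) = 0.504
((P → Q) ↔ (R ∨ S)) ↔ ((Q ↔ S) ∨ P) = 1 − |0.890 − 0.504| = 1 − 0.386 = 0.614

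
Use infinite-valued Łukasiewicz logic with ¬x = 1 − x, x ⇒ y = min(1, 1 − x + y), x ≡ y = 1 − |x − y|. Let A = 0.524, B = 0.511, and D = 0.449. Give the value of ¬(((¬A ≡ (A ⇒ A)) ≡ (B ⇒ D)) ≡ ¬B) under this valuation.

0.049

¬A = 1 − 0.524 = 0.476
A ⇒ A = min(1, 1 − 0.524 + 0.524) = min(1, 1.000) = 1.000
¬A ≡ (A ⇒ A) = 1 − |0.476 − 1.000| = 1 − 0.524 = 0.476
B ⇒ D = min(1, 1 − 0.511 + 0.449) = min(1, 0.938) = 0.938
(¬A ≡ (A ⇒ A)) ≡ (B ⇒ D) = 1 − |0.476 − 0.938| = 1 − 0.462 = 0.538
¬B = 1 − 0.511 = 0.489
((¬A ≡ (A ⇒ A)) ≡ (B ⇒ D)) ≡ ¬B = 1 − |0.538 − 0.489| = 1 − 0.049 = 0.951
¬(((¬A ≡ (A ⇒ A)) ≡ (B ⇒ D)) ≡ ¬B) = 1 − 0.951 = 0.049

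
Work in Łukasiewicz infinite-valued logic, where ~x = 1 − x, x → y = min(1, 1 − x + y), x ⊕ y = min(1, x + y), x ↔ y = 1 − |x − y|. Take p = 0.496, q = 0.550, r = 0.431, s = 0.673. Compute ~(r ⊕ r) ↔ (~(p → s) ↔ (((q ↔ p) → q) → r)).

0.965

r ⊕ r = min(1, 0.431 + 0.431) = min(1, 0.862) = 0.862
~(r ⊕ r) = 1 − 0.862 = 0.138
p → s = min(1, 1 − 0.496 + 0.673) = min(1, 1.177) = 1.000
~(p → s) = 1 − 1.000 = 0.000
q ↔ p = 1 − |0.550 − 0.496| = 1 − 0.054 = 0.946
(q ↔ p) → q = min(1, 1 − 0.946 + 0.550) = min(1, 0.604) = 0.604
((q ↔ p) → q) → r = min(1, 1 − 0.604 + 0.431) = min(1, 0.827) = 0.827
~(p → s) ↔ (((q ↔ p) → q) → r) = 1 − |0.000 − 0.827| = 1 − 0.827 = 0.173
~(r ⊕ r) ↔ (~(p → s) ↔ (((q ↔ p) → q) → r)) = 1 − |0.138 − 0.173| = 1 − 0.035 = 0.965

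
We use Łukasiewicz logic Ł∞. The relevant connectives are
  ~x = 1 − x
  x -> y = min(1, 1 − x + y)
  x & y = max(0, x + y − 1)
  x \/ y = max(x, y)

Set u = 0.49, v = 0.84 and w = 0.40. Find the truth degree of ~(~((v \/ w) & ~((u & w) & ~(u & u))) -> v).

0.00

v \/ w = max(0.84, 0.40) = 0.84
u & w = max(0, 0.49 + 0.40 − 1) = max(0, -0.11) = 0.00
u & u = max(0, 0.49 + 0.49 − 1) = max(0, -0.02) = 0.00
~(u & u) = 1 − 0.00 = 1.00
(u & w) & ~(u & u) = max(0, 0.00 + 1.00 − 1) = max(0, 0.00) = 0.00
~((u & w) & ~(u & u)) = 1 − 0.00 = 1.00
(v \/ w) & ~((u & w) & ~(u & u)) = max(0, 0.84 + 1.00 − 1) = max(0, 0.84) = 0.84
~((v \/ w) & ~((u & w) & ~(u & u))) = 1 − 0.84 = 0.16
~((v \/ w) & ~((u & w) & ~(u & u))) -> v = min(1, 1 − 0.16 + 0.84) = min(1, 1.68) = 1.00
~(~((v \/ w) & ~((u & w) & ~(u & u))) -> v) = 1 − 1.00 = 0.00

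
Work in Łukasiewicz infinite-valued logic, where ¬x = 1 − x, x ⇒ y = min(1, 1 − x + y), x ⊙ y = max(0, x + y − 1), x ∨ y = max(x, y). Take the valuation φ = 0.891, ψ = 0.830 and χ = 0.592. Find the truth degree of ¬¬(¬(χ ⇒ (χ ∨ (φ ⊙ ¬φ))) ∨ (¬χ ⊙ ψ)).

¬φ = 1 − 0.891 = 0.109
φ ⊙ ¬φ = max(0, 0.891 + 0.109 − 1) = max(0, 0.000) = 0.000
χ ∨ (φ ⊙ ¬φ) = max(0.592, 0.000) = 0.592
χ ⇒ (χ ∨ (φ ⊙ ¬φ)) = min(1, 1 − 0.592 + 0.592) = min(1, 1.000) = 1.000
¬(χ ⇒ (χ ∨ (φ ⊙ ¬φ))) = 1 − 1.000 = 0.000
¬χ = 1 − 0.592 = 0.408
¬χ ⊙ ψ = max(0, 0.408 + 0.830 − 1) = max(0, 0.238) = 0.238
¬(χ ⇒ (χ ∨ (φ ⊙ ¬φ))) ∨ (¬χ ⊙ ψ) = max(0.000, 0.238) = 0.238
¬(¬(χ ⇒ (χ ∨ (φ ⊙ ¬φ))) ∨ (¬χ ⊙ ψ)) = 1 − 0.238 = 0.762
¬¬(¬(χ ⇒ (χ ∨ (φ ⊙ ¬φ))) ∨ (¬χ ⊙ ψ)) = 1 − 0.762 = 0.238

0.238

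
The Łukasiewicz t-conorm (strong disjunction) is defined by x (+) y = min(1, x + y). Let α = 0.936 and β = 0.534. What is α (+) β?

α (+) β = min(1, 0.936 + 0.534) = min(1, 1.470) = 1.000
For comparison, the Gödel t-conorm max(x, y) would give 0.936.

1.000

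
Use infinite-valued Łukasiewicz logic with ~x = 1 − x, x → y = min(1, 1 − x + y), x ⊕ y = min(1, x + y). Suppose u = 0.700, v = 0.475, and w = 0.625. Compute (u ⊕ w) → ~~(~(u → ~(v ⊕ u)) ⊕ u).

1.000

u ⊕ w = min(1, 0.700 + 0.625) = min(1, 1.325) = 1.000
v ⊕ u = min(1, 0.475 + 0.700) = min(1, 1.175) = 1.000
~(v ⊕ u) = 1 − 1.000 = 0.000
u → ~(v ⊕ u) = min(1, 1 − 0.700 + 0.000) = min(1, 0.300) = 0.300
~(u → ~(v ⊕ u)) = 1 − 0.300 = 0.700
~(u → ~(v ⊕ u)) ⊕ u = min(1, 0.700 + 0.700) = min(1, 1.400) = 1.000
~(~(u → ~(v ⊕ u)) ⊕ u) = 1 − 1.000 = 0.000
~~(~(u → ~(v ⊕ u)) ⊕ u) = 1 − 0.000 = 1.000
(u ⊕ w) → ~~(~(u → ~(v ⊕ u)) ⊕ u) = min(1, 1 − 1.000 + 1.000) = min(1, 1.000) = 1.000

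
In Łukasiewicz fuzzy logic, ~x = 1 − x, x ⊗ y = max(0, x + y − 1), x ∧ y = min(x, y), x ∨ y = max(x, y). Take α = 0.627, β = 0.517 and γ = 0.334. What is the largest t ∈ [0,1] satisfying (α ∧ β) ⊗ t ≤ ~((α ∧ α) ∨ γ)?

α ∧ β = min(0.627, 0.517) = 0.517
So the left factor is α ∧ β = 0.517.
α ∧ α = min(0.627, 0.627) = 0.627
(α ∧ α) ∨ γ = max(0.627, 0.334) = 0.627
~((α ∧ α) ∨ γ) = 1 − 0.627 = 0.373
So the right-hand bound is ~((α ∧ α) ∨ γ) = 0.373.
The residuum of the Łukasiewicz t-norm gives the supremum: min(1, 1 − 0.517 + 0.373).
1 − 0.517 + 0.373 = 0.856, so t = min(1, 0.856) = 0.856.
Check: 0.517 ⊗ 0.856 = max(0, 0.373) = 0.373 ≤ 0.373.

0.856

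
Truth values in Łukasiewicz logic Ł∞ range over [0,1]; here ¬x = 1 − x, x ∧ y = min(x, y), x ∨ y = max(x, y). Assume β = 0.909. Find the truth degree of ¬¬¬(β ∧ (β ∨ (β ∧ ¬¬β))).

0.091

¬β = 1 − 0.909 = 0.091
¬¬β = 1 − 0.091 = 0.909
β ∧ ¬¬β = min(0.909, 0.909) = 0.909
β ∨ (β ∧ ¬¬β) = max(0.909, 0.909) = 0.909
β ∧ (β ∨ (β ∧ ¬¬β)) = min(0.909, 0.909) = 0.909
¬(β ∧ (β ∨ (β ∧ ¬¬β))) = 1 − 0.909 = 0.091
¬¬(β ∧ (β ∨ (β ∧ ¬¬β))) = 1 − 0.091 = 0.909
¬¬¬(β ∧ (β ∨ (β ∧ ¬¬β))) = 1 − 0.909 = 0.091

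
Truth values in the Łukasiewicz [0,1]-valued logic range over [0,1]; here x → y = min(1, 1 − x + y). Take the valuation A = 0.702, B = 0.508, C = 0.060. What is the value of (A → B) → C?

A → B = min(1, 1 − 0.702 + 0.508) = min(1, 0.806) = 0.806
(A → B) → C = min(1, 1 − 0.806 + 0.060) = min(1, 0.254) = 0.254

0.254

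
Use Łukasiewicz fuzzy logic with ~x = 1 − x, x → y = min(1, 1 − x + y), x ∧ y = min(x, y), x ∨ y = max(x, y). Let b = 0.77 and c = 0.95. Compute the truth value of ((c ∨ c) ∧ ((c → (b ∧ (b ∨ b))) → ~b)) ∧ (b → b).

c ∨ c = max(0.95, 0.95) = 0.95
b ∨ b = max(0.77, 0.77) = 0.77
b ∧ (b ∨ b) = min(0.77, 0.77) = 0.77
c → (b ∧ (b ∨ b)) = min(1, 1 − 0.95 + 0.77) = min(1, 0.82) = 0.82
~b = 1 − 0.77 = 0.23
(c → (b ∧ (b ∨ b))) → ~b = min(1, 1 − 0.82 + 0.23) = min(1, 0.41) = 0.41
(c ∨ c) ∧ ((c → (b ∧ (b ∨ b))) → ~b) = min(0.95, 0.41) = 0.41
b → b = min(1, 1 − 0.77 + 0.77) = min(1, 1.00) = 1.00
((c ∨ c) ∧ ((c → (b ∧ (b ∨ b))) → ~b)) ∧ (b → b) = min(0.41, 1.00) = 0.41

0.41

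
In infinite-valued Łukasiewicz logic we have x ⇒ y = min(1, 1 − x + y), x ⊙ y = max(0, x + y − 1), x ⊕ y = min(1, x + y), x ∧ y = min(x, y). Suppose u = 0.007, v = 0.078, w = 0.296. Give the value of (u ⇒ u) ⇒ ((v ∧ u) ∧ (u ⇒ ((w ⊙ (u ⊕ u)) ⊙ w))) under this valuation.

u ⇒ u = min(1, 1 − 0.007 + 0.007) = min(1, 1.000) = 1.000
v ∧ u = min(0.078, 0.007) = 0.007
u ⊕ u = min(1, 0.007 + 0.007) = min(1, 0.014) = 0.014
w ⊙ (u ⊕ u) = max(0, 0.296 + 0.014 − 1) = max(0, -0.690) = 0.000
(w ⊙ (u ⊕ u)) ⊙ w = max(0, 0.000 + 0.296 − 1) = max(0, -0.704) = 0.000
u ⇒ ((w ⊙ (u ⊕ u)) ⊙ w) = min(1, 1 − 0.007 + 0.000) = min(1, 0.993) = 0.993
(v ∧ u) ∧ (u ⇒ ((w ⊙ (u ⊕ u)) ⊙ w)) = min(0.007, 0.993) = 0.007
(u ⇒ u) ⇒ ((v ∧ u) ∧ (u ⇒ ((w ⊙ (u ⊕ u)) ⊙ w))) = min(1, 1 − 1.000 + 0.007) = min(1, 0.007) = 0.007

0.007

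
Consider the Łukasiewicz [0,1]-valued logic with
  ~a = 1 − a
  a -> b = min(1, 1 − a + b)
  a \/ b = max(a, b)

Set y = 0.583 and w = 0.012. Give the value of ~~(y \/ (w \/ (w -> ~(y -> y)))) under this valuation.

0.988

y -> y = min(1, 1 − 0.583 + 0.583) = min(1, 1.000) = 1.000
~(y -> y) = 1 − 1.000 = 0.000
w -> ~(y -> y) = min(1, 1 − 0.012 + 0.000) = min(1, 0.988) = 0.988
w \/ (w -> ~(y -> y)) = max(0.012, 0.988) = 0.988
y \/ (w \/ (w -> ~(y -> y))) = max(0.583, 0.988) = 0.988
~(y \/ (w \/ (w -> ~(y -> y)))) = 1 − 0.988 = 0.012
~~(y \/ (w \/ (w -> ~(y -> y)))) = 1 − 0.012 = 0.988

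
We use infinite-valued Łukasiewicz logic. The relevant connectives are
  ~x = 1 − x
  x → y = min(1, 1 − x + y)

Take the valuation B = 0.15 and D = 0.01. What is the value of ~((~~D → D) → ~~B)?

0.85

~D = 1 − 0.01 = 0.99
~~D = 1 − 0.99 = 0.01
~~D → D = min(1, 1 − 0.01 + 0.01) = min(1, 1.00) = 1.00
~B = 1 − 0.15 = 0.85
~~B = 1 − 0.85 = 0.15
(~~D → D) → ~~B = min(1, 1 − 1.00 + 0.15) = min(1, 0.15) = 0.15
~((~~D → D) → ~~B) = 1 − 0.15 = 0.85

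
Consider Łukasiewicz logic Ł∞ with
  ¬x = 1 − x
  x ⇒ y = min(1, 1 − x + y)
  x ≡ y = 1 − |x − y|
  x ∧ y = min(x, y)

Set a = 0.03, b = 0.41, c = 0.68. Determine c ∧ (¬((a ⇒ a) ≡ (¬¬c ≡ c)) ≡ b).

a ⇒ a = min(1, 1 − 0.03 + 0.03) = min(1, 1.00) = 1.00
¬c = 1 − 0.68 = 0.32
¬¬c = 1 − 0.32 = 0.68
¬¬c ≡ c = 1 − |0.68 − 0.68| = 1 − 0.00 = 1.00
(a ⇒ a) ≡ (¬¬c ≡ c) = 1 − |1.00 − 1.00| = 1 − 0.00 = 1.00
¬((a ⇒ a) ≡ (¬¬c ≡ c)) = 1 − 1.00 = 0.00
¬((a ⇒ a) ≡ (¬¬c ≡ c)) ≡ b = 1 − |0.00 − 0.41| = 1 − 0.41 = 0.59
c ∧ (¬((a ⇒ a) ≡ (¬¬c ≡ c)) ≡ b) = min(0.68, 0.59) = 0.59

0.59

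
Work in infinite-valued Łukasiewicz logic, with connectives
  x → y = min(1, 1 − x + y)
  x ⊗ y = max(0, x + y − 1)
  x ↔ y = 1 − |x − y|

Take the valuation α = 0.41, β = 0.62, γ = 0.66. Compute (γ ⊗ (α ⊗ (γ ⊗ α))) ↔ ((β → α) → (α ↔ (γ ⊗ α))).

0.13

γ ⊗ α = max(0, 0.66 + 0.41 − 1) = max(0, 0.07) = 0.07
α ⊗ (γ ⊗ α) = max(0, 0.41 + 0.07 − 1) = max(0, -0.52) = 0.00
γ ⊗ (α ⊗ (γ ⊗ α)) = max(0, 0.66 + 0.00 − 1) = max(0, -0.34) = 0.00
β → α = min(1, 1 − 0.62 + 0.41) = min(1, 0.79) = 0.79
α ↔ (γ ⊗ α) = 1 − |0.41 − 0.07| = 1 − 0.34 = 0.66
(β → α) → (α ↔ (γ ⊗ α)) = min(1, 1 − 0.79 + 0.66) = min(1, 0.87) = 0.87
(γ ⊗ (α ⊗ (γ ⊗ α))) ↔ ((β → α) → (α ↔ (γ ⊗ α))) = 1 − |0.00 − 0.87| = 1 − 0.87 = 0.13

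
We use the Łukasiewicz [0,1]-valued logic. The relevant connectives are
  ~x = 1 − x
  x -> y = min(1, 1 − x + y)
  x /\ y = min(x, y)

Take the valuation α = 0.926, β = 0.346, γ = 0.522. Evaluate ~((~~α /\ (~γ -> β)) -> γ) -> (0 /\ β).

0.654

~α = 1 − 0.926 = 0.074
~~α = 1 − 0.074 = 0.926
~γ = 1 − 0.522 = 0.478
~γ -> β = min(1, 1 − 0.478 + 0.346) = min(1, 0.868) = 0.868
~~α /\ (~γ -> β) = min(0.926, 0.868) = 0.868
(~~α /\ (~γ -> β)) -> γ = min(1, 1 − 0.868 + 0.522) = min(1, 0.654) = 0.654
~((~~α /\ (~γ -> β)) -> γ) = 1 − 0.654 = 0.346
0 /\ β = min(0.000, 0.346) = 0.000
~((~~α /\ (~γ -> β)) -> γ) -> (0 /\ β) = min(1, 1 − 0.346 + 0.000) = min(1, 0.654) = 0.654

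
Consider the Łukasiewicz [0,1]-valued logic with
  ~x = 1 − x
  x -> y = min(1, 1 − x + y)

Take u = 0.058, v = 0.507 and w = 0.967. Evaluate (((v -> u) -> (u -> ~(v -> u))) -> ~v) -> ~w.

0.540

v -> u = min(1, 1 − 0.507 + 0.058) = min(1, 0.551) = 0.551
~(v -> u) = 1 − 0.551 = 0.449
u -> ~(v -> u) = min(1, 1 − 0.058 + 0.449) = min(1, 1.391) = 1.000
(v -> u) -> (u -> ~(v -> u)) = min(1, 1 − 0.551 + 1.000) = min(1, 1.449) = 1.000
~v = 1 − 0.507 = 0.493
((v -> u) -> (u -> ~(v -> u))) -> ~v = min(1, 1 − 1.000 + 0.493) = min(1, 0.493) = 0.493
~w = 1 − 0.967 = 0.033
(((v -> u) -> (u -> ~(v -> u))) -> ~v) -> ~w = min(1, 1 − 0.493 + 0.033) = min(1, 0.540) = 0.540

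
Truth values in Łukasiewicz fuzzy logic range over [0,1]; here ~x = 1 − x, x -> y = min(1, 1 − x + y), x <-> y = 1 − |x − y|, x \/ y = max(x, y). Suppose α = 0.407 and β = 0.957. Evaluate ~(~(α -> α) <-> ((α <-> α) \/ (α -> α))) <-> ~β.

α -> α = min(1, 1 − 0.407 + 0.407) = min(1, 1.000) = 1.000
~(α -> α) = 1 − 1.000 = 0.000
α <-> α = 1 − |0.407 − 0.407| = 1 − 0.000 = 1.000
(α <-> α) \/ (α -> α) = max(1.000, 1.000) = 1.000
~(α -> α) <-> ((α <-> α) \/ (α -> α)) = 1 − |0.000 − 1.000| = 1 − 1.000 = 0.000
~(~(α -> α) <-> ((α <-> α) \/ (α -> α))) = 1 − 0.000 = 1.000
~β = 1 − 0.957 = 0.043
~(~(α -> α) <-> ((α <-> α) \/ (α -> α))) <-> ~β = 1 − |1.000 − 0.043| = 1 − 0.957 = 0.043

0.043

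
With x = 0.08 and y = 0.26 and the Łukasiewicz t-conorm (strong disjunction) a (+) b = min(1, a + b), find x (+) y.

x (+) y = min(1, 0.08 + 0.26) = min(1, 0.34) = 0.34
For comparison, the Gödel t-conorm max(a, b) would give 0.26.

0.34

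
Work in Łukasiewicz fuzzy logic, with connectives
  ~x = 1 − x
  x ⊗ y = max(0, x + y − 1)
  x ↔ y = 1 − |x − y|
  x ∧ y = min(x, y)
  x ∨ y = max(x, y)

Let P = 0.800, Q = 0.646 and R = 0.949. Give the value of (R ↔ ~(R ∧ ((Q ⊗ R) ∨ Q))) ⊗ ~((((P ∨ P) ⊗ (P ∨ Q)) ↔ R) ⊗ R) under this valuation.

0.000

Q ⊗ R = max(0, 0.646 + 0.949 − 1) = max(0, 0.595) = 0.595
(Q ⊗ R) ∨ Q = max(0.595, 0.646) = 0.646
R ∧ ((Q ⊗ R) ∨ Q) = min(0.949, 0.646) = 0.646
~(R ∧ ((Q ⊗ R) ∨ Q)) = 1 − 0.646 = 0.354
R ↔ ~(R ∧ ((Q ⊗ R) ∨ Q)) = 1 − |0.949 − 0.354| = 1 − 0.595 = 0.405
P ∨ P = max(0.800, 0.800) = 0.800
P ∨ Q = max(0.800, 0.646) = 0.800
(P ∨ P) ⊗ (P ∨ Q) = max(0, 0.800 + 0.800 − 1) = max(0, 0.600) = 0.600
((P ∨ P) ⊗ (P ∨ Q)) ↔ R = 1 − |0.600 − 0.949| = 1 − 0.349 = 0.651
(((P ∨ P) ⊗ (P ∨ Q)) ↔ R) ⊗ R = max(0, 0.651 + 0.949 − 1) = max(0, 0.600) = 0.600
~((((P ∨ P) ⊗ (P ∨ Q)) ↔ R) ⊗ R) = 1 − 0.600 = 0.400
(R ↔ ~(R ∧ ((Q ⊗ R) ∨ Q))) ⊗ ~((((P ∨ P) ⊗ (P ∨ Q)) ↔ R) ⊗ R) = max(0, 0.405 + 0.400 − 1) = max(0, -0.195) = 0.000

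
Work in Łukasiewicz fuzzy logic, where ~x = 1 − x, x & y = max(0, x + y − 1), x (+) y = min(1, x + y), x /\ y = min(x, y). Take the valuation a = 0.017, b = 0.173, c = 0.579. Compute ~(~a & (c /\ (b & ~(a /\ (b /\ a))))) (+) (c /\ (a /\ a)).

0.878

~a = 1 − 0.017 = 0.983
b /\ a = min(0.173, 0.017) = 0.017
a /\ (b /\ a) = min(0.017, 0.017) = 0.017
~(a /\ (b /\ a)) = 1 − 0.017 = 0.983
b & ~(a /\ (b /\ a)) = max(0, 0.173 + 0.983 − 1) = max(0, 0.156) = 0.156
c /\ (b & ~(a /\ (b /\ a))) = min(0.579, 0.156) = 0.156
~a & (c /\ (b & ~(a /\ (b /\ a)))) = max(0, 0.983 + 0.156 − 1) = max(0, 0.139) = 0.139
~(~a & (c /\ (b & ~(a /\ (b /\ a))))) = 1 − 0.139 = 0.861
a /\ a = min(0.017, 0.017) = 0.017
c /\ (a /\ a) = min(0.579, 0.017) = 0.017
~(~a & (c /\ (b & ~(a /\ (b /\ a))))) (+) (c /\ (a /\ a)) = min(1, 0.861 + 0.017) = min(1, 0.878) = 0.878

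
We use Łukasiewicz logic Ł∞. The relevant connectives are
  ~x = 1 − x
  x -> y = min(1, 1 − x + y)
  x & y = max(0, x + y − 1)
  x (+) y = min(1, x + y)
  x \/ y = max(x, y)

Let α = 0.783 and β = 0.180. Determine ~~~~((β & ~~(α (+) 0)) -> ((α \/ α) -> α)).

α (+) 0 = min(1, 0.783 + 0.000) = min(1, 0.783) = 0.783
~(α (+) 0) = 1 − 0.783 = 0.217
~~(α (+) 0) = 1 − 0.217 = 0.783
β & ~~(α (+) 0) = max(0, 0.180 + 0.783 − 1) = max(0, -0.037) = 0.000
α \/ α = max(0.783, 0.783) = 0.783
(α \/ α) -> α = min(1, 1 − 0.783 + 0.783) = min(1, 1.000) = 1.000
(β & ~~(α (+) 0)) -> ((α \/ α) -> α) = min(1, 1 − 0.000 + 1.000) = min(1, 2.000) = 1.000
~((β & ~~(α (+) 0)) -> ((α \/ α) -> α)) = 1 − 1.000 = 0.000
~~((β & ~~(α (+) 0)) -> ((α \/ α) -> α)) = 1 − 0.000 = 1.000
~~~((β & ~~(α (+) 0)) -> ((α \/ α) -> α)) = 1 − 1.000 = 0.000
~~~~((β & ~~(α (+) 0)) -> ((α \/ α) -> α)) = 1 − 0.000 = 1.000

1.000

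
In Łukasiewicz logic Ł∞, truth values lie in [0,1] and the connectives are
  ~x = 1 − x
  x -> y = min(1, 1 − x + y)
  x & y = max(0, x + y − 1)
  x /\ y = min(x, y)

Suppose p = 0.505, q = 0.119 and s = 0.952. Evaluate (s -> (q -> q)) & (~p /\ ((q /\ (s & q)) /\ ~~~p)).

0.071

q -> q = min(1, 1 − 0.119 + 0.119) = min(1, 1.000) = 1.000
s -> (q -> q) = min(1, 1 − 0.952 + 1.000) = min(1, 1.048) = 1.000
~p = 1 − 0.505 = 0.495
s & q = max(0, 0.952 + 0.119 − 1) = max(0, 0.071) = 0.071
q /\ (s & q) = min(0.119, 0.071) = 0.071
~~p = 1 − 0.495 = 0.505
~~~p = 1 − 0.505 = 0.495
(q /\ (s & q)) /\ ~~~p = min(0.071, 0.495) = 0.071
~p /\ ((q /\ (s & q)) /\ ~~~p) = min(0.495, 0.071) = 0.071
(s -> (q -> q)) & (~p /\ ((q /\ (s & q)) /\ ~~~p)) = max(0, 1.000 + 0.071 − 1) = max(0, 0.071) = 0.071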